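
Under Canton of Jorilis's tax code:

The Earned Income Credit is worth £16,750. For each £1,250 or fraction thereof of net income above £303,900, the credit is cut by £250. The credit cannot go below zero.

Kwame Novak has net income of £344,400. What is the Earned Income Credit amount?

Earned Income Credit: income exceeds £303,900 by £40,500, which is 33 full-or-partial £1,250 increments; reduction = 33 × £250 = £8,250, leaving £8,500.

£8,500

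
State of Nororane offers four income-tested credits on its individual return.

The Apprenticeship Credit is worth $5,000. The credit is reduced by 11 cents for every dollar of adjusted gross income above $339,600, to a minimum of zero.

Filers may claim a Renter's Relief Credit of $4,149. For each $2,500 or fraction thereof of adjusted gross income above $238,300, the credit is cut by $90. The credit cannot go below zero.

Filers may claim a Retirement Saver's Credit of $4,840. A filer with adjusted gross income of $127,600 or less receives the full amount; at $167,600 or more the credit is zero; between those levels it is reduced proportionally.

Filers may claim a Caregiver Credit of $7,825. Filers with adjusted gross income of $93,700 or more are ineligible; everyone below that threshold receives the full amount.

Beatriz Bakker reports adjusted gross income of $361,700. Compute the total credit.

$2,569

Apprenticeship Credit: 11% of the $22,100 excess over $339,600 is $2,431; credit = $5,000 − $2,431 = $2,569.
Renter's Relief Credit: income exceeds $238,300 by $123,400 → 50 increments × $90 = $4,500 ≥ base, so the credit is $0.
Retirement Saver's Credit: $361,700 is at or above $167,600, so the credit is $0.
Caregiver Credit: $361,700 meets or exceeds the $93,700 cutoff, so the credit is $0.
Total: $2,569 + $0 + $0 + $0 = $2,569.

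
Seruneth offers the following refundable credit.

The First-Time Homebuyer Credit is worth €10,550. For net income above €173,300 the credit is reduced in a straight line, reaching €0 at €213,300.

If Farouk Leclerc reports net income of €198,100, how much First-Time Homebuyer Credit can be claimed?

€4,009

First-Time Homebuyer Credit: €198,100 is €24,800 into a €40,000 phase-out range, leaving 15,200/40,000 of the credit: €10,550 × 15,200/40,000 = €4,009.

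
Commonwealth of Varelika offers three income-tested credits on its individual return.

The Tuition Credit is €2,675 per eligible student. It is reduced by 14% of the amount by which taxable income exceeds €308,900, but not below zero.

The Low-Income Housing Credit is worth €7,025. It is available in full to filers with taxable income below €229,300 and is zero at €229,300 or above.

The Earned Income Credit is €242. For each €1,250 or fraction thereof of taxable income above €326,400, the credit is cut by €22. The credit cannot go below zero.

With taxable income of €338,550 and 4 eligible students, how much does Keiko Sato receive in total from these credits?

Tuition Credit: base = 4 × €2,675 = €10,700. 14% of the €29,650 excess over €308,900 is €4,151; credit = €10,700 − €4,151 = €6,549.
Low-Income Housing Credit: €338,550 meets or exceeds the €229,300 cutoff, so the credit is €0.
Earned Income Credit: income exceeds €326,400 by €12,150, which is 10 full-or-partial €1,250 increments; reduction = 10 × €22 = €220, leaving €22.
Total: €6,549 + €0 + €22 = €6,571.

€6,571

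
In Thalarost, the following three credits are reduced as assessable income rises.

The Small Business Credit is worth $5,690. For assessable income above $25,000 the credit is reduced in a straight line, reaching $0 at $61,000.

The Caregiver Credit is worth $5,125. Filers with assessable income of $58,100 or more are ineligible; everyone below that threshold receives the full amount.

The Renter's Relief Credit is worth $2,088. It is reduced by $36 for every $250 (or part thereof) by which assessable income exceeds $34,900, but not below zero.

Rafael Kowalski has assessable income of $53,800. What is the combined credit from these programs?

Small Business Credit: $53,800 is $28,800 into a $36,000 phase-out range, leaving 7,200/36,000 of the credit: $5,690 × 7,200/36,000 = $1,138.
Caregiver Credit: $53,800 is below the $58,100 cutoff, so the full $5,125 applies.
Renter's Relief Credit: income exceeds $34,900 by $18,900 → 76 increments × $36 = $2,736 ≥ base, so the credit is $0.
Total: $1,138 + $5,125 + $0 = $6,263.

$6,263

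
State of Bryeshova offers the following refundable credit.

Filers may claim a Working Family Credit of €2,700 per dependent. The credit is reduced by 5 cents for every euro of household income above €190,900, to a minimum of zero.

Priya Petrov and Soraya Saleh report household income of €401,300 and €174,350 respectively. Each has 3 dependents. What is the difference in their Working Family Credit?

€8,100

Priya (€401,300): Working Family Credit: base = 3 × €2,700 = €8,100. 5% of the €210,400 excess over €190,900 is €10,520 ≥ base, so the credit is €0.
Soraya (€174,350): Working Family Credit: base = 3 × €2,700 = €8,100. €174,350 is at or below the €190,900 threshold, so the full €8,100 applies.
Difference: |€0 − €8,100| = €8,100.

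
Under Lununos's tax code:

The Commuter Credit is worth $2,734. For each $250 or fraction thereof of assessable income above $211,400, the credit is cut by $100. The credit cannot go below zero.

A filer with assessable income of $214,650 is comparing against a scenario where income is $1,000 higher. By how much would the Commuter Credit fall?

$400

At $214,650 — income exceeds $211,400 by $3,250, which is 13 full-or-partial $250 increments; reduction = 13 × $100 = $1,300, leaving $1,434.
At $215,650 — income exceeds $211,400 by $4,250, which is 17 full-or-partial $250 increments; reduction = 17 × $100 = $1,700, leaving $1,034.
Lost: $1,434 − $1,034 = $400.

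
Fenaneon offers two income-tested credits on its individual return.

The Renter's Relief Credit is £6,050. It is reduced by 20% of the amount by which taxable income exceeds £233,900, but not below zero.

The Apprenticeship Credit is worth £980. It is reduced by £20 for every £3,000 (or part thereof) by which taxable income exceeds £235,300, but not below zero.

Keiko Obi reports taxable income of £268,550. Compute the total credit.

Renter's Relief Credit: 20% of the £34,650 excess over £233,900 is £6,930 ≥ base, so the credit is £0.
Apprenticeship Credit: income exceeds £235,300 by £33,250, which is 12 full-or-partial £3,000 increments; reduction = 12 × £20 = £240, leaving £740.
Total: £0 + £740 = £740.

£740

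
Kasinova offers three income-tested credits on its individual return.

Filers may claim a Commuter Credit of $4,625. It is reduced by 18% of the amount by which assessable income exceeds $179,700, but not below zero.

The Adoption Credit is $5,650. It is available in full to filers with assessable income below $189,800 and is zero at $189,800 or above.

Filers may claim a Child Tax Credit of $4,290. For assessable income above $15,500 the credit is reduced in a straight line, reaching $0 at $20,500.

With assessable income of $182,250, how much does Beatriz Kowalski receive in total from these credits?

$9,816

Commuter Credit: 18% of the $2,550 excess over $179,700 is $459; credit = $4,625 − $459 = $4,166.
Adoption Credit: $182,250 is below the $189,800 cutoff, so the full $5,650 applies.
Child Tax Credit: $182,250 is at or above $20,500, so the credit is $0.
Total: $4,166 + $5,650 + $0 = $9,816.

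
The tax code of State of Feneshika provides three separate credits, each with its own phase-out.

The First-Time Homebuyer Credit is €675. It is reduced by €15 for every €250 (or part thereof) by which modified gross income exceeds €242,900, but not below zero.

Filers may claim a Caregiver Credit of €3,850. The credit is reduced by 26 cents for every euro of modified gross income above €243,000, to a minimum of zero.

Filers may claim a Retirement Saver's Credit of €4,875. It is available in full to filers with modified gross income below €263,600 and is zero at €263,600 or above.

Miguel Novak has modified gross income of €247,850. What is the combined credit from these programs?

First-Time Homebuyer Credit: income exceeds €242,900 by €4,950, which is 20 full-or-partial €250 increments; reduction = 20 × €15 = €300, leaving €375.
Caregiver Credit: 26% of the €4,850 excess over €243,000 is €1,261; credit = €3,850 − €1,261 = €2,589.
Retirement Saver's Credit: €247,850 is below the €263,600 cutoff, so the full €4,875 applies.
Total: €375 + €2,589 + €4,875 = €7,839.

€7,839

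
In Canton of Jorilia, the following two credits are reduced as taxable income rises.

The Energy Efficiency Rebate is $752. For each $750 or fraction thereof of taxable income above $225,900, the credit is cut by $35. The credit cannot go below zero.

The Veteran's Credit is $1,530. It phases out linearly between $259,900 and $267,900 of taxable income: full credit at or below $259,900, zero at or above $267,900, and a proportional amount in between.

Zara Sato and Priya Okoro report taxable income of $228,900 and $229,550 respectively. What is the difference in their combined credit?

$35

Zara ($228,900): Energy Efficiency Rebate: income exceeds $225,900 by $3,000, which is 4 full-or-partial $750 increments; reduction = 4 × $35 = $140, leaving $612. Veteran's Credit: $228,900 is at or below the $259,900 threshold, so the full $1,530 applies. total $612 + $1,530 = $2,142
Priya ($229,550): Energy Efficiency Rebate: income exceeds $225,900 by $3,650, which is 5 full-or-partial $750 increments; reduction = 5 × $35 = $175, leaving $577. Veteran's Credit: $229,550 is at or below the $259,900 threshold, so the full $1,530 applies. total $577 + $1,530 = $2,107
Difference: |$2,142 − $2,107| = $35.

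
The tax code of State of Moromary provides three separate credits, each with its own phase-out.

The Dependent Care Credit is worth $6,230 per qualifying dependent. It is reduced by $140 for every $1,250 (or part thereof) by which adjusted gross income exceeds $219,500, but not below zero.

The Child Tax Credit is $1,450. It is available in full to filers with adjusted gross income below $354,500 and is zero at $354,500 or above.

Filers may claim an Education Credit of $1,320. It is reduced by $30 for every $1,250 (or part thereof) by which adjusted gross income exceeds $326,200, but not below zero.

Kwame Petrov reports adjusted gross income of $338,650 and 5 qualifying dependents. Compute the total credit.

$20,180

Dependent Care Credit: base = 5 × $6,230 = $31,150. income exceeds $219,500 by $119,150, which is 96 full-or-partial $1,250 increments; reduction = 96 × $140 = $13,440, leaving $17,710.
Child Tax Credit: $338,650 is below the $354,500 cutoff, so the full $1,450 applies.
Education Credit: income exceeds $326,200 by $12,450, which is 10 full-or-partial $1,250 increments; reduction = 10 × $30 = $300, leaving $1,020.
Total: $17,710 + $1,450 + $1,020 = $20,180.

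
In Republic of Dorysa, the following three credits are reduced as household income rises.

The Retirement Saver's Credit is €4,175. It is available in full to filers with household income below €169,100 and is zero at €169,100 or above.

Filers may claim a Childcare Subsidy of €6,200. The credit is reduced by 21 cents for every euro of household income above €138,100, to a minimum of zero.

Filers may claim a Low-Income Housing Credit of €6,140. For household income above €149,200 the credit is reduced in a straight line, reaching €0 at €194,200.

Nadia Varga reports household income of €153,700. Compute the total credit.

€12,625

Retirement Saver's Credit: €153,700 is below the €169,100 cutoff, so the full €4,175 applies.
Childcare Subsidy: 21% of the €15,600 excess over €138,100 is €3,276; credit = €6,200 − €3,276 = €2,924.
Low-Income Housing Credit: €153,700 is €4,500 into a €45,000 phase-out range, leaving 40,500/45,000 of the credit: €6,140 × 40,500/45,000 = €5,526.
Total: €4,175 + €2,924 + €5,526 = €12,625.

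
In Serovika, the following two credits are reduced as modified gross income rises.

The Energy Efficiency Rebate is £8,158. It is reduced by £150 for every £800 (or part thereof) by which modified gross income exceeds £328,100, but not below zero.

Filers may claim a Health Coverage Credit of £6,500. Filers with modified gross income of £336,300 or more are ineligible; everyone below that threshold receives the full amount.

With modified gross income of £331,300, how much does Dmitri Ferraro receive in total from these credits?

Energy Efficiency Rebate: income exceeds £328,100 by £3,200, which is 4 full-or-partial £800 increments; reduction = 4 × £150 = £600, leaving £7,558.
Health Coverage Credit: £331,300 is below the £336,300 cutoff, so the full £6,500 applies.
Total: £7,558 + £6,500 = £14,058.

£14,058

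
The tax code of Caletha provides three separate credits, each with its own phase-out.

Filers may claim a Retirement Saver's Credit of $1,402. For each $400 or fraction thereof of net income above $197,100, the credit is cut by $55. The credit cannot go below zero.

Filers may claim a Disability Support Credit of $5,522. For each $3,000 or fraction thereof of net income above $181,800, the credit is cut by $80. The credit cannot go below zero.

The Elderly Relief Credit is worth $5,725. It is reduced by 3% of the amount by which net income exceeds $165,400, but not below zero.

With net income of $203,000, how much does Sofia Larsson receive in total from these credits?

$10,056

Retirement Saver's Credit: income exceeds $197,100 by $5,900, which is 15 full-or-partial $400 increments; reduction = 15 × $55 = $825, leaving $577.
Disability Support Credit: income exceeds $181,800 by $21,200, which is 8 full-or-partial $3,000 increments; reduction = 8 × $80 = $640, leaving $4,882.
Elderly Relief Credit: 3% of the $37,600 excess over $165,400 is $1,128; credit = $5,725 − $1,128 = $4,597.
Total: $577 + $4,882 + $4,597 = $10,056.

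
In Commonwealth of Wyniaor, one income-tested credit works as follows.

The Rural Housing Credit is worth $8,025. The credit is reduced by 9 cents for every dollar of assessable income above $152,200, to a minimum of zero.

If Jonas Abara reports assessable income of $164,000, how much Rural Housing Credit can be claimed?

$6,963

Rural Housing Credit: 9% of the $11,800 excess over $152,200 is $1,062; credit = $8,025 − $1,062 = $6,963.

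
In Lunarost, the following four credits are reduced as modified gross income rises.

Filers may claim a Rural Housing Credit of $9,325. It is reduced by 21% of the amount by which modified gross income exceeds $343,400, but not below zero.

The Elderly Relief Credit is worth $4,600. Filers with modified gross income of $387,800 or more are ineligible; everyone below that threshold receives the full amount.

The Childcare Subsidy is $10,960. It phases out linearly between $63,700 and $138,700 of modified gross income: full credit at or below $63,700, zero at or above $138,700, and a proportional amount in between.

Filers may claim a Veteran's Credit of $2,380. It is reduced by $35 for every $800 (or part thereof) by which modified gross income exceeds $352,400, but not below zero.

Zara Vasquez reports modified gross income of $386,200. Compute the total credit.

Rural Housing Credit: 21% of the $42,800 excess over $343,400 is $8,988; credit = $9,325 − $8,988 = $337.
Elderly Relief Credit: $386,200 is below the $387,800 cutoff, so the full $4,600 applies.
Childcare Subsidy: $386,200 is at or above $138,700, so the credit is $0.
Veteran's Credit: income exceeds $352,400 by $33,800, which is 43 full-or-partial $800 increments; reduction = 43 × $35 = $1,505, leaving $875.
Total: $337 + $4,600 + $0 + $875 = $5,812.

$5,812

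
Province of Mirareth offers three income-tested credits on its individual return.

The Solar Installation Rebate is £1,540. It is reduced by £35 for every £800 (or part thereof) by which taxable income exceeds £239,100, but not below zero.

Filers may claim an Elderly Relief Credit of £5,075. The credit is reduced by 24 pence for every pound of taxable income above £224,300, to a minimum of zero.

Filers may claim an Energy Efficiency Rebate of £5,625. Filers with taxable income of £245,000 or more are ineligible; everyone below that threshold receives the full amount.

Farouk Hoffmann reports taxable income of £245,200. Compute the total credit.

£1,319

Solar Installation Rebate: income exceeds £239,100 by £6,100, which is 8 full-or-partial £800 increments; reduction = 8 × £35 = £280, leaving £1,260.
Elderly Relief Credit: 24% of the £20,900 excess over £224,300 is £5,016; credit = £5,075 − £5,016 = £59.
Energy Efficiency Rebate: £245,200 meets or exceeds the £245,000 cutoff, so the credit is £0.
Total: £1,260 + £59 + £0 = £1,319.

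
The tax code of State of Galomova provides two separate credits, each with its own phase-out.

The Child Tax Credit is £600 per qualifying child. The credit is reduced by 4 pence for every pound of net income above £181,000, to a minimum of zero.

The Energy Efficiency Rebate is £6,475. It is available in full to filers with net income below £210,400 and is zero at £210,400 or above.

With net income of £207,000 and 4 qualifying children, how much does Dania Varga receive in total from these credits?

Child Tax Credit: base = 4 × £600 = £2,400. 4% of the £26,000 excess over £181,000 is £1,040; credit = £2,400 − £1,040 = £1,360.
Energy Efficiency Rebate: £207,000 is below the £210,400 cutoff, so the full £6,475 applies.
Total: £1,360 + £6,475 = £7,835.

£7,835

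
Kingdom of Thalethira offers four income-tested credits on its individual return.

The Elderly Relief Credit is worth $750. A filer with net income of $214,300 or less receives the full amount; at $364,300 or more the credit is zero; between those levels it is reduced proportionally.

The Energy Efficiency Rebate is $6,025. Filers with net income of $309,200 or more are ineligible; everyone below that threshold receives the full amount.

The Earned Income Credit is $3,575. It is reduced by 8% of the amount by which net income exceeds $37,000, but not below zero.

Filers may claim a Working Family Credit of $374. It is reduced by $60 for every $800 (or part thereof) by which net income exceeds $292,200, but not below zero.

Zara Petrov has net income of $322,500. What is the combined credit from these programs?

$209

Elderly Relief Credit: $322,500 is $108,200 into a $150,000 phase-out range, leaving 41,800/150,000 of the credit: $750 × 41,800/150,000 = $209.
Energy Efficiency Rebate: $322,500 meets or exceeds the $309,200 cutoff, so the credit is $0.
Earned Income Credit: 8% of the $285,500 excess over $37,000 is $22,840 ≥ base, so the credit is $0.
Working Family Credit: income exceeds $292,200 by $30,300 → 38 increments × $60 = $2,280 ≥ base, so the credit is $0.
Total: $209 + $0 + $0 + $0 = $209.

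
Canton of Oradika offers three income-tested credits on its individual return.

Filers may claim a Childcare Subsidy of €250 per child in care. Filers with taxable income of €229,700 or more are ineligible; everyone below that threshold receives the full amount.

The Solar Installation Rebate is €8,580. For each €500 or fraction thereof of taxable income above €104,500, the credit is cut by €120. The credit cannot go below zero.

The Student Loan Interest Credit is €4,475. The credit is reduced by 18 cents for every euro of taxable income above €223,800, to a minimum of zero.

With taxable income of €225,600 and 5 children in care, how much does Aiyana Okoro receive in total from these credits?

€5,401

Childcare Subsidy: base = 5 × €250 = €1,250. €225,600 is below the €229,700 cutoff, so the full €1,250 applies.
Solar Installation Rebate: income exceeds €104,500 by €121,100 → 243 increments × €120 = €29,160 ≥ base, so the credit is €0.
Student Loan Interest Credit: 18% of the €1,800 excess over €223,800 is €324; credit = €4,475 − €324 = €4,151.
Total: €1,250 + €0 + €4,151 = €5,401.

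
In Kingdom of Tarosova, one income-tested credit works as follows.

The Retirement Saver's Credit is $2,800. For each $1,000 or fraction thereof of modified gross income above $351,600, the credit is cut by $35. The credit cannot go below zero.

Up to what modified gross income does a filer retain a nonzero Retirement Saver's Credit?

$430,600

After 79 increments the reduction is 79 × $35 = $2,765, leaving $35; one more increment wipes it out. Increment 79 ends at excess 79 × $1,000 = $79,000, so the highest qualifying income is $351,600 + $79,000 = $430,600.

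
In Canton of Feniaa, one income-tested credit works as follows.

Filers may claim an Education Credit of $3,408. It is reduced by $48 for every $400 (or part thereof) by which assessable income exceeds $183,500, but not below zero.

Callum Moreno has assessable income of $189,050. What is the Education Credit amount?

Education Credit: income exceeds $183,500 by $5,550, which is 14 full-or-partial $400 increments; reduction = 14 × $48 = $672, leaving $2,736.

$2,736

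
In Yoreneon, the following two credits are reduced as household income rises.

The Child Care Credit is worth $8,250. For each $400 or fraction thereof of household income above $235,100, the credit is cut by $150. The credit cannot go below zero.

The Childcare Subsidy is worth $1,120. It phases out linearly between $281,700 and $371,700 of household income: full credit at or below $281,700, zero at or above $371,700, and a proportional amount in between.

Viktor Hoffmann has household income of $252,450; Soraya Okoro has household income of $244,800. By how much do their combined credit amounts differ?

Viktor ($252,450): Child Care Credit: income exceeds $235,100 by $17,350, which is 44 full-or-partial $400 increments; reduction = 44 × $150 = $6,600, leaving $1,650. Childcare Subsidy: $252,450 is at or below the $281,700 threshold, so the full $1,120 applies. total $1,650 + $1,120 = $2,770
Soraya ($244,800): Child Care Credit: income exceeds $235,100 by $9,700, which is 25 full-or-partial $400 increments; reduction = 25 × $150 = $3,750, leaving $4,500. Childcare Subsidy: $244,800 is at or below the $281,700 threshold, so the full $1,120 applies. total $4,500 + $1,120 = $5,620
Difference: |$2,770 − $5,620| = $2,850.

$2,850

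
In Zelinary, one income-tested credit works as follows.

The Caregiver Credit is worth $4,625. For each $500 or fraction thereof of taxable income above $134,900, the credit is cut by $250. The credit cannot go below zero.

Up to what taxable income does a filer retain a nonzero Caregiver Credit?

$143,900

After 18 increments the reduction is 18 × $250 = $4,500, leaving $125; one more increment wipes it out. Increment 18 ends at excess 18 × $500 = $9,000, so the highest qualifying income is $134,900 + $9,000 = $143,900.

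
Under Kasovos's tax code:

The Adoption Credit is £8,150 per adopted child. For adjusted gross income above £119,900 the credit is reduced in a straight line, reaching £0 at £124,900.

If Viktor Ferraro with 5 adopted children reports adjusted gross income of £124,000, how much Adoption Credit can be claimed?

Adoption Credit: base = 5 × £8,150 = £40,750. £124,000 is £4,100 into a £5,000 phase-out range, leaving 900/5,000 of the credit: £40,750 × 900/5,000 = £7,335.

£7,335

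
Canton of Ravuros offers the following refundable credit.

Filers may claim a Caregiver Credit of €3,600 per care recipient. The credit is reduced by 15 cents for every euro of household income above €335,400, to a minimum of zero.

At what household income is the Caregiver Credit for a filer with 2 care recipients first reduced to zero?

Full credit = 2 × €3,600 = €7,200.
The credit falls by 15% of each euro above €335,400, so it reaches zero when the excess is €7,200 / 15% = €48,000: income = €335,400 + €48,000 = €383,400.

€383,400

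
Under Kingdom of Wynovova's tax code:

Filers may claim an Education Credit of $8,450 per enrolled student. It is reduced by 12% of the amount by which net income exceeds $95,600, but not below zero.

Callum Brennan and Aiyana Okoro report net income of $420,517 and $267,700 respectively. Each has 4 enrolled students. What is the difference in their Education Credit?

$13,148

Callum ($420,517): Education Credit: base = 4 × $8,450 = $33,800. 12% of the $324,917 excess over $95,600 is $38,990.04 ≥ base, so the credit is $0.
Aiyana ($267,700): Education Credit: base = 4 × $8,450 = $33,800. 12% of the $172,100 excess over $95,600 is $20,652; credit = $33,800 − $20,652 = $13,148.
Difference: |$0 − $13,148| = $13,148.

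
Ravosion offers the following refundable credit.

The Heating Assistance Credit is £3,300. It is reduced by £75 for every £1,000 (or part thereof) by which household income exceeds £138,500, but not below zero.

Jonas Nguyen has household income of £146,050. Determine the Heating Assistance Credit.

£2,700

Heating Assistance Credit: income exceeds £138,500 by £7,550, which is 8 full-or-partial £1,000 increments; reduction = 8 × £75 = £600, leaving £2,700.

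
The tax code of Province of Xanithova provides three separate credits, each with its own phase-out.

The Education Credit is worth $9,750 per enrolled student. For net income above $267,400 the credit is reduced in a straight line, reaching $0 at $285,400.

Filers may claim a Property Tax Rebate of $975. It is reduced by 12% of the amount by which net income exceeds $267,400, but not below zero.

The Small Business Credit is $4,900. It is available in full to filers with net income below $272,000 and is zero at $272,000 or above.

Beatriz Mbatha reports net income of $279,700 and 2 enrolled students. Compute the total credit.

$6,175

Education Credit: base = 2 × $9,750 = $19,500. $279,700 is $12,300 into a $18,000 phase-out range, leaving 5,700/18,000 of the credit: $19,500 × 5,700/18,000 = $6,175.
Property Tax Rebate: 12% of the $12,300 excess over $267,400 is $1,476 ≥ base, so the credit is $0.
Small Business Credit: $279,700 meets or exceeds the $272,000 cutoff, so the credit is $0.
Total: $6,175 + $0 + $0 = $6,175.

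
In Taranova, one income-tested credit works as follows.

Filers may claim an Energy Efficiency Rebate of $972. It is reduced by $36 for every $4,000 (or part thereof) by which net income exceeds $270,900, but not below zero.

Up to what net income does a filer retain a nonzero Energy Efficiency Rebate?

After 26 increments the reduction is 26 × $36 = $936, leaving $36; one more increment wipes it out. Increment 26 ends at excess 26 × $4,000 = $104,000, so the highest qualifying income is $270,900 + $104,000 = $374,900.

$374,900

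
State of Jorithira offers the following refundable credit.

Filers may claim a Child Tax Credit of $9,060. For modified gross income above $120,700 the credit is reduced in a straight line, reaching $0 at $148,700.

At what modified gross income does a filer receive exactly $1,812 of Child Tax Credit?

$143,100

$1,812 is 1,812/9,060 of the full $9,060, so 7,248/9,060 of the $28,000 range has been used: income = $120,700 + $28,000 × 7,248/9,060 = $143,100.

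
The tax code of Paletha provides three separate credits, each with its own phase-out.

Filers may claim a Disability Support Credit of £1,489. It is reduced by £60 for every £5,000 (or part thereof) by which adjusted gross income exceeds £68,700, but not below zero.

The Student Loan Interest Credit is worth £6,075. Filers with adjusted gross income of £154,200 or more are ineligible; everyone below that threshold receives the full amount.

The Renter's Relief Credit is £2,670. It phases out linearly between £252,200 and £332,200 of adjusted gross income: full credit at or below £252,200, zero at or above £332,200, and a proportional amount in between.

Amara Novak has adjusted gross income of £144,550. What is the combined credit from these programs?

£9,274

Disability Support Credit: income exceeds £68,700 by £75,850, which is 16 full-or-partial £5,000 increments; reduction = 16 × £60 = £960, leaving £529.
Student Loan Interest Credit: £144,550 is below the £154,200 cutoff, so the full £6,075 applies.
Renter's Relief Credit: £144,550 is at or below the £252,200 threshold, so the full £2,670 applies.
Total: £529 + £6,075 + £2,670 = £9,274.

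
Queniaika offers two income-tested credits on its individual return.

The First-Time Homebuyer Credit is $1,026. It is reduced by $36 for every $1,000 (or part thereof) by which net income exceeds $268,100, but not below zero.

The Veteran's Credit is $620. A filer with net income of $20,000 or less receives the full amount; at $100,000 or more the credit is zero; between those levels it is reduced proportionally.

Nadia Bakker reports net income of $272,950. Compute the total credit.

First-Time Homebuyer Credit: income exceeds $268,100 by $4,850, which is 5 full-or-partial $1,000 increments; reduction = 5 × $36 = $180, leaving $846.
Veteran's Credit: $272,950 is at or above $100,000, so the credit is $0.
Total: $846 + $0 = $846.

$846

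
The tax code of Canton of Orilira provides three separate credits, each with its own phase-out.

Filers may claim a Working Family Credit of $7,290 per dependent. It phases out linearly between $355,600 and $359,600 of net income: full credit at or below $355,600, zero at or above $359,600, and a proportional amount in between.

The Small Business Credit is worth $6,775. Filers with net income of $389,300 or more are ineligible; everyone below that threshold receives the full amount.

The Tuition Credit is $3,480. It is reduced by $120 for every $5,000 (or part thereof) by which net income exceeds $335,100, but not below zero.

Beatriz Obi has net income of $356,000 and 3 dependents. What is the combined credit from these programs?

$29,338

Working Family Credit: base = 3 × $7,290 = $21,870. $356,000 is $400 into a $4,000 phase-out range, leaving 3,600/4,000 of the credit: $21,870 × 3,600/4,000 = $19,683.
Small Business Credit: $356,000 is below the $389,300 cutoff, so the full $6,775 applies.
Tuition Credit: income exceeds $335,100 by $20,900, which is 5 full-or-partial $5,000 increments; reduction = 5 × $120 = $600, leaving $2,880.
Total: $19,683 + $6,775 + $2,880 = $29,338.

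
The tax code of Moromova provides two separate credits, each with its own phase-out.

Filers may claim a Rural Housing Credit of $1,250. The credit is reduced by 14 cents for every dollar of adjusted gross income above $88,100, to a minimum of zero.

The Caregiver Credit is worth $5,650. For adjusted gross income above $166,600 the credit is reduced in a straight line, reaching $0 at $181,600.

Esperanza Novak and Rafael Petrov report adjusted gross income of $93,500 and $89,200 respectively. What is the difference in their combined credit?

Esperanza ($93,500): Rural Housing Credit: 14% of the $5,400 excess over $88,100 is $756; credit = $1,250 − $756 = $494. Caregiver Credit: $93,500 is at or below the $166,600 threshold, so the full $5,650 applies. total $494 + $5,650 = $6,144
Rafael ($89,200): Rural Housing Credit: 14% of the $1,100 excess over $88,100 is $154; credit = $1,250 − $154 = $1,096. Caregiver Credit: $89,200 is at or below the $166,600 threshold, so the full $5,650 applies. total $1,096 + $5,650 = $6,746
Difference: |$6,144 − $6,746| = $602.

$602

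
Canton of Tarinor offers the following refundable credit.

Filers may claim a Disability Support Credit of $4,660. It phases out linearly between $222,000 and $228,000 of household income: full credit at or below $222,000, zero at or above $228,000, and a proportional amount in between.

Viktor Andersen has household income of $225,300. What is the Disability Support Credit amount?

$2,097

Disability Support Credit: $225,300 is $3,300 into a $6,000 phase-out range, leaving 2,700/6,000 of the credit: $4,660 × 2,700/6,000 = $2,097.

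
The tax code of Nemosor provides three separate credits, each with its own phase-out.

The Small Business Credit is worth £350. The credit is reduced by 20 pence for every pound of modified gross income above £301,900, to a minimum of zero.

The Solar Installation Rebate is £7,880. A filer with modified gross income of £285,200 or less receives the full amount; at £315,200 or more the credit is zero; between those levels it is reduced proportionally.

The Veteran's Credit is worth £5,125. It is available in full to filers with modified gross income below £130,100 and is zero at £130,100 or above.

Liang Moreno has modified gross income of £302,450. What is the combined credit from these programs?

Small Business Credit: 20% of the £550 excess over £301,900 is £110; credit = £350 − £110 = £240.
Solar Installation Rebate: £302,450 is £17,250 into a £30,000 phase-out range, leaving 12,750/30,000 of the credit: £7,880 × 12,750/30,000 = £3,349.
Veteran's Credit: £302,450 meets or exceeds the £130,100 cutoff, so the credit is £0.
Total: £240 + £3,349 + £0 = £3,589.

£3,589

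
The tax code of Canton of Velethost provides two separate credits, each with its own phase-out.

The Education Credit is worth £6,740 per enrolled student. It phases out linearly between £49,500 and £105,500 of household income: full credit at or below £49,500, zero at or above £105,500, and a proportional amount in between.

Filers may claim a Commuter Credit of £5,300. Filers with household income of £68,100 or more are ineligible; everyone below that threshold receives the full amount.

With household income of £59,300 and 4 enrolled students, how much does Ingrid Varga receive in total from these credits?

£27,542

Education Credit: base = 4 × £6,740 = £26,960. £59,300 is £9,800 into a £56,000 phase-out range, leaving 46,200/56,000 of the credit: £26,960 × 46,200/56,000 = £22,242.
Commuter Credit: £59,300 is below the £68,100 cutoff, so the full £5,300 applies.
Total: £22,242 + £5,300 = £27,542.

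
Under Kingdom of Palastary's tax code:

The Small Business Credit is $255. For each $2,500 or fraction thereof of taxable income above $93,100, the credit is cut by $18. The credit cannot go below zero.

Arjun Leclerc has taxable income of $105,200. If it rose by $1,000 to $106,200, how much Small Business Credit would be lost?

At $105,200 — income exceeds $93,100 by $12,100, which is 5 full-or-partial $2,500 increments; reduction = 5 × $18 = $90, leaving $165.
At $106,200 — income exceeds $93,100 by $13,100, which is 6 full-or-partial $2,500 increments; reduction = 6 × $18 = $108, leaving $147.
Lost: $165 − $147 = $18.

$18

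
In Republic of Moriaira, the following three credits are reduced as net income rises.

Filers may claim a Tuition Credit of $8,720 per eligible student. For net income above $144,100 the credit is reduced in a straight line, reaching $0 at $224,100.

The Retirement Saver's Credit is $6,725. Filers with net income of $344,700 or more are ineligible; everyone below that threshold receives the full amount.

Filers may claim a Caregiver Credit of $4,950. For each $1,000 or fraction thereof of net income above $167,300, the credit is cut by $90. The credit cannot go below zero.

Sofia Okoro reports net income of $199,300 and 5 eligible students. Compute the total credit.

Tuition Credit: base = 5 × $8,720 = $43,600. $199,300 is $55,200 into a $80,000 phase-out range, leaving 24,800/80,000 of the credit: $43,600 × 24,800/80,000 = $13,516.
Retirement Saver's Credit: $199,300 is below the $344,700 cutoff, so the full $6,725 applies.
Caregiver Credit: income exceeds $167,300 by $32,000, which is 32 full-or-partial $1,000 increments; reduction = 32 × $90 = $2,880, leaving $2,070.
Total: $13,516 + $6,725 + $2,070 = $22,311.

$22,311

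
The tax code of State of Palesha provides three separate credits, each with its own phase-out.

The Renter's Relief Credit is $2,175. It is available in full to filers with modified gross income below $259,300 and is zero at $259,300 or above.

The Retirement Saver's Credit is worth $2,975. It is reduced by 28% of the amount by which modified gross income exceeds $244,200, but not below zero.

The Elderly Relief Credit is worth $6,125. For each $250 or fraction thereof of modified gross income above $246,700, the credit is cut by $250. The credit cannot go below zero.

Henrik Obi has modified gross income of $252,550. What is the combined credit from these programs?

$2,937

Renter's Relief Credit: $252,550 is below the $259,300 cutoff, so the full $2,175 applies.
Retirement Saver's Credit: 28% of the $8,350 excess over $244,200 is $2,338; credit = $2,975 − $2,338 = $637.
Elderly Relief Credit: income exceeds $246,700 by $5,850, which is 24 full-or-partial $250 increments; reduction = 24 × $250 = $6,000, leaving $125.
Total: $2,175 + $637 + $125 = $2,937.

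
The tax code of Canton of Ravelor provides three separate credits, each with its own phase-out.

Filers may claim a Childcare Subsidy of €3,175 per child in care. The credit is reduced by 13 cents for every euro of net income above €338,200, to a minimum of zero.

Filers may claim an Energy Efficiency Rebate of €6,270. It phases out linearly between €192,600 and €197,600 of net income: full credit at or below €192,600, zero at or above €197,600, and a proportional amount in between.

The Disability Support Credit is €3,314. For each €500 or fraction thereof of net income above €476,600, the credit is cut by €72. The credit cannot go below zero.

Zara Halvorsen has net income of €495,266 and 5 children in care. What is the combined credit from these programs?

Childcare Subsidy: base = 5 × €3,175 = €15,875. 13% of the €157,066 excess over €338,200 is €20,418.58 ≥ base, so the credit is €0.
Energy Efficiency Rebate: €495,266 is at or above €197,600, so the credit is €0.
Disability Support Credit: income exceeds €476,600 by €18,666, which is 38 full-or-partial €500 increments; reduction = 38 × €72 = €2,736, leaving €578.
Total: €0 + €0 + €578 = €578.

€578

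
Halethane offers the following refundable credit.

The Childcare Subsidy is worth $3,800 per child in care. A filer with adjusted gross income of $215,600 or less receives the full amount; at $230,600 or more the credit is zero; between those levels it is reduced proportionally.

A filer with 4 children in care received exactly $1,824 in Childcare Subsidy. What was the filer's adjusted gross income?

Full credit = 4 × $3,800 = $15,200.
$1,824 is 1,824/15,200 of the full $15,200, so 13,376/15,200 of the $15,000 range has been used: income = $215,600 + $15,000 × 13,376/15,200 = $228,800.

$228,800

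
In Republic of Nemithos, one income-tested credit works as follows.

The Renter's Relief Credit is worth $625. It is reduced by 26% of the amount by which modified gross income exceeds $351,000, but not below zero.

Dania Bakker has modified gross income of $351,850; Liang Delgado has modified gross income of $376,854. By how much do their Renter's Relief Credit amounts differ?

$404

Dania ($351,850): Renter's Relief Credit: 26% of the $850 excess over $351,000 is $221; credit = $625 − $221 = $404.
Liang ($376,854): Renter's Relief Credit: 26% of the $25,854 excess over $351,000 is $6,722.04 ≥ base, so the credit is $0.
Difference: |$404 − $0| = $404.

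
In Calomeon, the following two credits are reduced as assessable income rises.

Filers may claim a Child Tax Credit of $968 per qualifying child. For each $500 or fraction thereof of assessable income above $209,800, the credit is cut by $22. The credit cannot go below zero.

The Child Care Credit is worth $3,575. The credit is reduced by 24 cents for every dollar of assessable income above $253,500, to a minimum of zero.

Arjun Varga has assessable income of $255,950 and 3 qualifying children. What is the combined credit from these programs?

Child Tax Credit: base = 3 × $968 = $2,904. income exceeds $209,800 by $46,150, which is 93 full-or-partial $500 increments; reduction = 93 × $22 = $2,046, leaving $858.
Child Care Credit: 24% of the $2,450 excess over $253,500 is $588; credit = $3,575 − $588 = $2,987.
Total: $858 + $2,987 = $3,845.

$3,845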